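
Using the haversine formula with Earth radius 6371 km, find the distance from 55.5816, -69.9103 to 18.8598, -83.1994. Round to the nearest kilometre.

4234 km

Δλ = -83.1994 − -69.9103 = -13.2891°.
Δφ = 18.8598 − 55.5816 = -36.7218°.
a = sin²(Δφ/2) + cos φ₁ · cos φ₂ · sin²(Δλ/2) = 0.106387.
c = 2·atan2(√a, √(1−a)) = 0.66450 rad → d = 6371·c ≈ 4233.53 km.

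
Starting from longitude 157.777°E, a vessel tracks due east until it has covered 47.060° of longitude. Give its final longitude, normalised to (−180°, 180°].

Start at +157.777°; shift +47.060° → +204.837°.
+204.837° lies outside (−180°, 180°]; subtract 360° → -155.163°.

155.163°W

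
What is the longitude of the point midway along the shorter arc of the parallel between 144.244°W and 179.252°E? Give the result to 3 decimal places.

Signed shortest Δλ from -144.244° to +179.252° is -36.504°.
Midpoint longitude = -144.244° + (-36.504°)/2 = -144.244° − 18.252° = -162.496°.
(The naïve average (-144.244 + +179.252)/2 = 17.504° is on the wrong side of the globe.)

162.496°W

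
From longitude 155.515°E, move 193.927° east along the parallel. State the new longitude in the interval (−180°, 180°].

10.558°W

Start at +155.515°; shift +193.927° → +349.442°.
+349.442° lies outside (−180°, 180°]; subtract 360° → -10.558°.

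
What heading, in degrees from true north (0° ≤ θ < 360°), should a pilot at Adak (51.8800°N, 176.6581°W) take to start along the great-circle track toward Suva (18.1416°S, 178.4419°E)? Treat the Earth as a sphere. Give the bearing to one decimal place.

185.0°

Δλ = 178.4419 − -176.6581 = 355.1000°; wrapped into (−180°, 180°]: -4.9000°.
θ = atan2( sin Δλ · cos φ₂ , cos φ₁ · sin φ₂ − sin φ₁ · cos φ₂ · cos Δλ )
  = atan2(-0.08117, -0.93709) = -175.049° → normalised to [0°, 360°): 184.951°.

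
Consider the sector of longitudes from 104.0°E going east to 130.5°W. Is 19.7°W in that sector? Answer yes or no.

Band width going east from +104.0° to -130.5°: ((-130.5 − 104.0) mod 360) = 125.5°.
Offset of -19.7° east of the west edge: ((-19.7 − 104.0) mod 360) = 236.3°.
236.3° > 125.5° ⇒ outside.

No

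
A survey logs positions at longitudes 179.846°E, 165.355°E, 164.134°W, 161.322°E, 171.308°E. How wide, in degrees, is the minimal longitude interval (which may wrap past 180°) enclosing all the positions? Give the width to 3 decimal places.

34.544°

Sort the longitudes: -164.134°, +161.322°, +165.355°, +171.308°, +179.846°.
Eastward gaps between consecutive values (wrapping around): 325.456°, 4.033°, 5.953°, 8.538°, 16.020°.
Largest gap = 325.456° ⇒ minimal covering band is its complement: 360° − 325.456° = 34.544°.
Band runs from +161.322° eastward to -164.134°, crossing the antimeridian.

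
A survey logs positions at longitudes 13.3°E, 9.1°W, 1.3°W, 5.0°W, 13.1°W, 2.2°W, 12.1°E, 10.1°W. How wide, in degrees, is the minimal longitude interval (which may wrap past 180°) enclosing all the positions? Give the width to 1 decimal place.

26.4°

Sort the longitudes: -13.1°, -10.1°, -9.1°, -5.0°, -2.2°, -1.3°, +12.1°, +13.3°.
Eastward gaps between consecutive values (wrapping around): 3.0°, 1.0°, 4.1°, 2.8°, 0.9°, 13.4°, 1.2°, 333.6°.
Largest gap = 333.6° ⇒ minimal covering band is its complement: 360° − 333.6° = 26.4°.
Band runs from -13.1° eastward to +13.3°.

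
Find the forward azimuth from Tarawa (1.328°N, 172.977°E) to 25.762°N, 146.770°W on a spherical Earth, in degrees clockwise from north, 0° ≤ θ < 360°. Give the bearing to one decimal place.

Δλ = -146.770 − 172.977 = -319.747°; wrapped into (−180°, 180°]: 40.253°.
θ = atan2( sin Δλ · cos φ₂ , cos φ₁ · sin φ₂ − sin φ₁ · cos φ₂ · cos Δλ )
  = atan2(0.58194, 0.41859) = 54.273° → normalised to [0°, 360°): 54.273°.

54.3°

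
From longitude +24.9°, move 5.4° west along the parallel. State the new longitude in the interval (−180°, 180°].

Start at +24.9°; shift −5.4° → +19.5°.
+19.5° already lies in (−180°, 180°].

+19.5°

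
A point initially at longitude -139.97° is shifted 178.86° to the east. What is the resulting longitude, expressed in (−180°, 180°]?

Start at -139.97°; shift +178.86° → +38.89°.
+38.89° already lies in (−180°, 180°].

+38.89°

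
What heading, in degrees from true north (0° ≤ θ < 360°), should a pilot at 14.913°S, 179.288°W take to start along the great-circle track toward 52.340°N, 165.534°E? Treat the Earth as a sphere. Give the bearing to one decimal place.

Δλ = 165.534 − -179.288 = 344.822°; wrapped into (−180°, 180°]: -15.178°.
θ = atan2( sin Δλ · cos φ₂ , cos φ₁ · sin φ₂ − sin φ₁ · cos φ₂ · cos Δλ )
  = atan2(-0.15996, 0.91674) = -9.898° → normalised to [0°, 360°): 350.102°.

350.1°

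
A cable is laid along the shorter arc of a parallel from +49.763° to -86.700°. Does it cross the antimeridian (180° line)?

No

Signed shortest Δλ = ((-86.700 − 49.763 + 180) mod 360) − 180 = -136.463°.
Going west by 136.463° from +49.763° reaches -86.700° without touching 180°.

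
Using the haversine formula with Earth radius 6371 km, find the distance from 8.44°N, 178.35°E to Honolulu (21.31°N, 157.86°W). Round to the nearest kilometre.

2923 km

Δλ = -157.86 − 178.35 = -336.21°; wrapped into (−180°, 180°]: 23.79°.
Δφ = 21.31 − 8.44 = 12.87°.
a = sin²(Δφ/2) + cos φ₁ · cos φ₂ · sin²(Δλ/2) = 0.051713.
c = 2·atan2(√a, √(1−a)) = 0.45882 rad → d = 6371·c ≈ 2923.15 km.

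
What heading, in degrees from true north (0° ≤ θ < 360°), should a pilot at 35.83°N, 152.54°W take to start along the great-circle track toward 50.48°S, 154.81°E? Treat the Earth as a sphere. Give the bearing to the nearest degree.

Δλ = 154.81 − -152.54 = 307.35°; wrapped into (−180°, 180°]: -52.65°.
θ = atan2( sin Δλ · cos φ₂ , cos φ₁ · sin φ₂ − sin φ₁ · cos φ₂ · cos Δλ )
  = atan2(-0.50586, -0.85141) = -149.284° → normalised to [0°, 360°): 210.716°.

211°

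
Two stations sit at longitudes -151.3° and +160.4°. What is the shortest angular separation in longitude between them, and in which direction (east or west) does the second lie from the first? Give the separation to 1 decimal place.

Raw difference: 160.4 − -151.3 = 311.7°.
Normalise into (−180°, 180°]: 311.7° − 360° = -48.3°.
Negative ⇒ the second point lies to the west; separation 48.3°.

48.3° west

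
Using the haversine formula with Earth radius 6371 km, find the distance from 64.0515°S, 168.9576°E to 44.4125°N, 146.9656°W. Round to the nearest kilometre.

12662 km

Δλ = -146.9656 − 168.9576 = -315.9232°; wrapped into (−180°, 180°]: 44.0768°.
Δφ = 44.4125 − -64.0515 = 108.4640°.
a = sin²(Δφ/2) + cos φ₁ · cos φ₂ · sin²(Δλ/2) = 0.702362.
c = 2·atan2(√a, √(1−a)) = 1.98747 rad → d = 6371·c ≈ 12662.19 km.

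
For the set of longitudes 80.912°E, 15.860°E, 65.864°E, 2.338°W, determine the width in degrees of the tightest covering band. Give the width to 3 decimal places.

Sort the longitudes: -2.338°, +15.860°, +65.864°, +80.912°.
Eastward gaps between consecutive values (wrapping around): 18.198°, 50.004°, 15.048°, 276.750°.
Largest gap = 276.750° ⇒ minimal covering band is its complement: 360° − 276.750° = 83.250°.
Band runs from -2.338° eastward to +80.912°.

83.250°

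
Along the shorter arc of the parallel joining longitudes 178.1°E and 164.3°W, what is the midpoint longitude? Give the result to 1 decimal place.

173.1°W

Signed shortest Δλ from +178.1° to -164.3° is +17.6°.
Midpoint longitude = +178.1° + (+17.6°)/2 = +178.1° + 8.8° = +186.9°.
Normalise into (−180°, 180°]: -173.1°.
(The naïve average (+178.1 + -164.3)/2 = 6.9° is on the wrong side of the globe.)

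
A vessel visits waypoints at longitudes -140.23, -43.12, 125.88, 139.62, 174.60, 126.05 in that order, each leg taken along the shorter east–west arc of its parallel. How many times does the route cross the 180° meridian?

0

Leg 1: -140.23° → -43.12°, shortest Δλ = 97.11° (east) — does not cross 180°.
Leg 2: -43.12° → +125.88°, shortest Δλ = 169.0° (east) — does not cross 180°.
Leg 3: +125.88° → +139.62°, shortest Δλ = 13.74° (east) — does not cross 180°.
Leg 4: +139.62° → +174.60°, shortest Δλ = 34.98° (east) — does not cross 180°.
Leg 5: +174.60° → +126.05°, shortest Δλ = -48.55° (west) — does not cross 180°.
Total crossings: 0.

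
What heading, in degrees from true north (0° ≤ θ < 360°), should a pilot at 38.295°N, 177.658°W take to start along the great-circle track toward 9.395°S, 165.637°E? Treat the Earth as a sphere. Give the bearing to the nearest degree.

202°

Δλ = 165.637 − -177.658 = 343.295°; wrapped into (−180°, 180°]: -16.705°.
θ = atan2( sin Δλ · cos φ₂ , cos φ₁ · sin φ₂ − sin φ₁ · cos φ₂ · cos Δλ )
  = atan2(-0.28359, -0.71371) = -158.330° → normalised to [0°, 360°): 201.670°.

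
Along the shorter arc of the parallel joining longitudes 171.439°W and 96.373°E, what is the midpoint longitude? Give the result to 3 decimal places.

Signed shortest Δλ from -171.439° to +96.373° is -92.188°.
Midpoint longitude = -171.439° + (-92.188°)/2 = -171.439° − 46.094° = -217.533°.
Normalise into (−180°, 180°]: +142.467°.
(The naïve average (-171.439 + +96.373)/2 = -37.533° is on the wrong side of the globe.)

142.467°E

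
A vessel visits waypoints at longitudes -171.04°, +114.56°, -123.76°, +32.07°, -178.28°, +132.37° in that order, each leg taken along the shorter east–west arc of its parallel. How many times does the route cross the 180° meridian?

4

Leg 1: -171.04° → +114.56°, shortest Δλ = -74.4° (west) — crosses 180°.
Leg 2: +114.56° → -123.76°, shortest Δλ = 121.68° (east) — crosses 180°.
Leg 3: -123.76° → +32.07°, shortest Δλ = 155.83° (east) — does not cross 180°.
Leg 4: +32.07° → -178.28°, shortest Δλ = 149.65° (east) — crosses 180°.
Leg 5: -178.28° → +132.37°, shortest Δλ = -49.35° (west) — crosses 180°.
Total crossings: 4.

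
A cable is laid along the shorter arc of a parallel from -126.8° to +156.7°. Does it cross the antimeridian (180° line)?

Naïve |156.7 − -126.8| = 283.5° > 180°, so the shorter arc goes the other way round — across 180°.
Signed shortest Δλ = ((156.7 − -126.8 + 180) mod 360) − 180 = -76.5°.
Going west by 76.5° from -126.8° passes through 180° before reaching +156.7°.

Yes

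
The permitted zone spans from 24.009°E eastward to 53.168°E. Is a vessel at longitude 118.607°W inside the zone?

No

Band width going east from +24.009° to +53.168°: ((53.168 − 24.009) mod 360) = 29.159°.
Offset of -118.607° east of the west edge: ((-118.607 − 24.009) mod 360) = 217.384°.
217.384° > 29.159° ⇒ outside.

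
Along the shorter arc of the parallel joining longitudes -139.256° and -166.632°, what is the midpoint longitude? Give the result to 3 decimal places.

-152.944°

Signed shortest Δλ from -139.256° to -166.632° is -27.376°.
Midpoint longitude = -139.256° + (-27.376°)/2 = -139.256° − 13.688° = -152.944°.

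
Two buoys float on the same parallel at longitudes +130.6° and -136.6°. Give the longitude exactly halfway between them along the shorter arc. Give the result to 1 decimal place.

Signed shortest Δλ from +130.6° to -136.6° is +92.8°.
Midpoint longitude = +130.6° + (+92.8°)/2 = +130.6° + 46.4° = +177.0°.
(The naïve average (+130.6 + -136.6)/2 = -3.0° is on the wrong side of the globe.)

+177.0°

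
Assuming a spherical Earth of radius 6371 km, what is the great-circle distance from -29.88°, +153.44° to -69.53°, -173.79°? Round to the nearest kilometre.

4871 km

Δλ = -173.79 − 153.44 = -327.23°; wrapped into (−180°, 180°]: 32.77°.
Δφ = -69.53 − -29.88 = -39.65°.
a = sin²(Δφ/2) + cos φ₁ · cos φ₂ · sin²(Δλ/2) = 0.139151.
c = 2·atan2(√a, √(1−a)) = 0.76454 rad → d = 6371·c ≈ 4870.91 km.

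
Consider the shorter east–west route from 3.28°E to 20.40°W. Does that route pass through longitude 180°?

Signed shortest Δλ = ((-20.40 − 3.28 + 180) mod 360) − 180 = -23.68°.
Going west by 23.68° from +3.28° reaches -20.40° without touching 180°.

No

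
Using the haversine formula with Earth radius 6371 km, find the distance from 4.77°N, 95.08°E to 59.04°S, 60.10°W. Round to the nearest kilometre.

Δλ = -60.10 − 95.08 = -155.18°.
Δφ = -59.04 − 4.77 = -63.81°.
a = sin²(Δφ/2) + cos φ₁ · cos φ₂ · sin²(Δλ/2) = 0.768306.
c = 2·atan2(√a, √(1−a)) = 2.13721 rad → d = 6371·c ≈ 13616.19 km.

13616 km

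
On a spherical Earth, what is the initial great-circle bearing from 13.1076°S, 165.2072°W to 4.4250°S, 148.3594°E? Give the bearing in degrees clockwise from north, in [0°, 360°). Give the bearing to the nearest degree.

276°

Δλ = 148.3594 − -165.2072 = 313.5666°; wrapped into (−180°, 180°]: -46.4334°.
θ = atan2( sin Δλ · cos φ₂ , cos φ₁ · sin φ₂ − sin φ₁ · cos φ₂ · cos Δλ )
  = atan2(-0.72241, 0.08069) = -83.627° → normalised to [0°, 360°): 276.373°.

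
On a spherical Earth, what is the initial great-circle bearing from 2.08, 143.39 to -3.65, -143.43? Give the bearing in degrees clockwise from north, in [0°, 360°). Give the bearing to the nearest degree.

94°

Δλ = -143.43 − 143.39 = -286.82°; wrapped into (−180°, 180°]: 73.18°.
θ = atan2( sin Δλ · cos φ₂ , cos φ₁ · sin φ₂ − sin φ₁ · cos φ₂ · cos Δλ )
  = atan2(0.95528, -0.07410) = 94.436° → normalised to [0°, 360°): 94.436°.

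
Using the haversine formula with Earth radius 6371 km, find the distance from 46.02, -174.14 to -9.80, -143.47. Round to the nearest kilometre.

6919 km

Δλ = -143.47 − -174.14 = 30.67°.
Δφ = -9.80 − 46.02 = -55.82°.
a = sin²(Δφ/2) + cos φ₁ · cos φ₂ · sin²(Δλ/2) = 0.266961.
c = 2·atan2(√a, √(1−a)) = 1.08594 rad → d = 6371·c ≈ 6918.55 km.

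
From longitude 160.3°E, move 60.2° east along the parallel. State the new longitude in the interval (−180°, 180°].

139.5°W

Start at +160.3°; shift +60.2° → +220.5°.
+220.5° lies outside (−180°, 180°]; subtract 360° → -139.5°.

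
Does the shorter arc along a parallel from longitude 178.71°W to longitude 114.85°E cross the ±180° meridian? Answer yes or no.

Naïve |114.85 − -178.71| = 293.56° > 180°, so the shorter arc goes the other way round — across 180°.
Signed shortest Δλ = ((114.85 − -178.71 + 180) mod 360) − 180 = -66.44°.
Going west by 66.44° from -178.71° passes through 180° before reaching +114.85°.

Yes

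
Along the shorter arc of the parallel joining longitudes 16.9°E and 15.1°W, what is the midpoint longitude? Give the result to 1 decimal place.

0.9°E

Signed shortest Δλ from +16.9° to -15.1° is -32.0°.
Midpoint longitude = +16.9° + (-32.0°)/2 = +16.9° − 16.0° = +0.9°.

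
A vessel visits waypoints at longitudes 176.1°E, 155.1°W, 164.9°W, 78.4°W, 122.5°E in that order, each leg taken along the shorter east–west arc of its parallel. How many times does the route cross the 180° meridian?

2

Leg 1: +176.1° → -155.1°, shortest Δλ = 28.8° (east) — crosses 180°.
Leg 2: -155.1° → -164.9°, shortest Δλ = -9.8° (west) — does not cross 180°.
Leg 3: -164.9° → -78.4°, shortest Δλ = 86.5° (east) — does not cross 180°.
Leg 4: -78.4° → +122.5°, shortest Δλ = -159.1° (west) — crosses 180°.
Total crossings: 2.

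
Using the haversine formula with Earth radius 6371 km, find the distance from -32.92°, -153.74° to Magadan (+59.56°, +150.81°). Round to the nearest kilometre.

Δλ = 150.81 − -153.74 = 304.55°; wrapped into (−180°, 180°]: -55.45°.
Δφ = 59.56 − -32.92 = 92.48°.
a = sin²(Δφ/2) + cos φ₁ · cos φ₂ · sin²(Δλ/2) = 0.613683.
c = 2·atan2(√a, √(1−a)) = 1.80017 rad → d = 6371·c ≈ 11468.87 km.

11469 km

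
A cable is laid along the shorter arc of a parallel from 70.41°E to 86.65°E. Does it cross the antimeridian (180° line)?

Signed shortest Δλ = ((86.65 − 70.41 + 180) mod 360) − 180 = 16.24°.
Going east by 16.24° from +70.41° reaches +86.65° without touching 180°.

No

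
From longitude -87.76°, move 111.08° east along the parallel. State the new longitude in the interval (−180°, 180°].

+23.32°

Start at -87.76°; shift +111.08° → +23.32°.
+23.32° already lies in (−180°, 180°].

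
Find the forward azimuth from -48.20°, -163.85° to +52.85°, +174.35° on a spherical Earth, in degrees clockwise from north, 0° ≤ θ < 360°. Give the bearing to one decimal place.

346.7°

Δλ = 174.35 − -163.85 = 338.20°; wrapped into (−180°, 180°]: -21.80°.
θ = atan2( sin Δλ · cos φ₂ , cos φ₁ · sin φ₂ − sin φ₁ · cos φ₂ · cos Δλ )
  = atan2(-0.22427, 0.94926) = -13.293° → normalised to [0°, 360°): 346.707°.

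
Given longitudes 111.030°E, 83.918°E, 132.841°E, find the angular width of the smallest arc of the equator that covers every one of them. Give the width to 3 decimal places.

Sort the longitudes: +83.918°, +111.030°, +132.841°.
Eastward gaps between consecutive values (wrapping around): 27.112°, 21.811°, 311.077°.
Largest gap = 311.077° ⇒ minimal covering band is its complement: 360° − 311.077° = 48.923°.
Band runs from +83.918° eastward to +132.841°.

48.923°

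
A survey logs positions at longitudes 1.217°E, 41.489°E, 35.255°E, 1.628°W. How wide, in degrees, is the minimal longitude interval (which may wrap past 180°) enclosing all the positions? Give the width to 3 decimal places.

43.117°

Sort the longitudes: -1.628°, +1.217°, +35.255°, +41.489°.
Eastward gaps between consecutive values (wrapping around): 2.845°, 34.038°, 6.234°, 316.883°.
Largest gap = 316.883° ⇒ minimal covering band is its complement: 360° − 316.883° = 43.117°.
Band runs from -1.628° eastward to +41.489°.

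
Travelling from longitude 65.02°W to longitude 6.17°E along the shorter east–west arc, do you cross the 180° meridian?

No

Signed shortest Δλ = ((6.17 − -65.02 + 180) mod 360) − 180 = 71.19°.
Going east by 71.19° from -65.02° reaches +6.17° without touching 180°.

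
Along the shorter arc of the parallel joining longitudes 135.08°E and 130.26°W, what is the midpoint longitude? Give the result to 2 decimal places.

Signed shortest Δλ from +135.08° to -130.26° is +94.66°.
Midpoint longitude = +135.08° + (+94.66°)/2 = +135.08° + 47.33° = +182.41°.
Normalise into (−180°, 180°]: -177.59°.
(The naïve average (+135.08 + -130.26)/2 = 2.41° is on the wrong side of the globe.)

177.59°W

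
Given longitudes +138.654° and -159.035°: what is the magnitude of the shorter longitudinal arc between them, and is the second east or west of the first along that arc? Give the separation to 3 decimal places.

62.311° east

Raw difference: -159.035 − 138.654 = -297.689°.
Normalise into (−180°, 180°]: -297.689° + 360° = 62.311°.
Positive ⇒ the second point lies to the east; separation 62.311°.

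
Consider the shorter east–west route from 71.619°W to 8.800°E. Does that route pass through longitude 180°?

Signed shortest Δλ = ((8.800 − -71.619 + 180) mod 360) − 180 = 80.419°.
Going east by 80.419° from -71.619° reaches +8.800° without touching 180°.

No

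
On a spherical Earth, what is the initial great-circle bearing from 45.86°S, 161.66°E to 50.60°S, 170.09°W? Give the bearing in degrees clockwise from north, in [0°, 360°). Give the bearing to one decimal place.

Δλ = -170.09 − 161.66 = -331.75°; wrapped into (−180°, 180°]: 28.25°.
θ = atan2( sin Δλ · cos φ₂ , cos φ₁ · sin φ₂ − sin φ₁ · cos φ₂ · cos Δλ )
  = atan2(0.30043, -0.13689) = 114.496° → normalised to [0°, 360°): 114.496°.

114.5°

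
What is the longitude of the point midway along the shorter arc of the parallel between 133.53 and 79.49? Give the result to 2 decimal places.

Signed shortest Δλ from +133.53° to +79.49° is -54.04°.
Midpoint longitude = +133.53° + (-54.04°)/2 = +133.53° − 27.02° = +106.51°.

+106.51°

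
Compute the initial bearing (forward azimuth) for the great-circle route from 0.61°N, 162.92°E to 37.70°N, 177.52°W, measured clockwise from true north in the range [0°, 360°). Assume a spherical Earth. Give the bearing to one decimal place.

Δλ = -177.52 − 162.92 = -340.44°; wrapped into (−180°, 180°]: 19.56°.
θ = atan2( sin Δλ · cos φ₂ , cos φ₁ · sin φ₂ − sin φ₁ · cos φ₂ · cos Δλ )
  = atan2(0.26490, 0.60355) = 23.696° → normalised to [0°, 360°): 23.696°.

23.7°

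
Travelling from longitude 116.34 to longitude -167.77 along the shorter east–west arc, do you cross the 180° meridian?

Naïve |-167.77 − 116.34| = 284.11° > 180°, so the shorter arc goes the other way round — across 180°.
Signed shortest Δλ = ((-167.77 − 116.34 + 180) mod 360) − 180 = 75.89°.
Going east by 75.89° from +116.34° passes through 180° before reaching -167.77°.

Yes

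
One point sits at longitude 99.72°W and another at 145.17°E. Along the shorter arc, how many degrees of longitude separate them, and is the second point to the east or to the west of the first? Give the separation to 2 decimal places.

Raw difference: 145.17 − -99.72 = 244.89°.
Normalise into (−180°, 180°]: 244.89° − 360° = -115.11°.
Negative ⇒ the second point lies to the west; separation 115.11°.

115.11° west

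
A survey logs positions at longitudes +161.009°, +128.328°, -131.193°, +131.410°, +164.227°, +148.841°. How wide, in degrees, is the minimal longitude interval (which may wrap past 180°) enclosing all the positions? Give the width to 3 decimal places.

Sort the longitudes: -131.193°, +128.328°, +131.410°, +148.841°, +161.009°, +164.227°.
Eastward gaps between consecutive values (wrapping around): 259.521°, 3.082°, 17.431°, 12.168°, 3.218°, 64.580°.
Largest gap = 259.521° ⇒ minimal covering band is its complement: 360° − 259.521° = 100.479°.
Band runs from +128.328° eastward to -131.193°, crossing the antimeridian.

100.479°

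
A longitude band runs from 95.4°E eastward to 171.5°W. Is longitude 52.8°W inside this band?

Band width going east from +95.4° to -171.5°: ((-171.5 − 95.4) mod 360) = 93.1°.
Offset of -52.8° east of the west edge: ((-52.8 − 95.4) mod 360) = 211.8°.
211.8° > 93.1° ⇒ outside.

No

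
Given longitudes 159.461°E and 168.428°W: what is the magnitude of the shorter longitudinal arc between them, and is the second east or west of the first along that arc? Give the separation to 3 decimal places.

Raw difference: -168.428 − 159.461 = -327.889°.
Normalise into (−180°, 180°]: -327.889° + 360° = 32.111°.
Positive ⇒ the second point lies to the east; separation 32.111°.

32.111° east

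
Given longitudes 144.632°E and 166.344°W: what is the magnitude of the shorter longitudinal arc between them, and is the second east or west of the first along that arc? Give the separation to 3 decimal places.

49.024° east

Raw difference: -166.344 − 144.632 = -310.976°.
Normalise into (−180°, 180°]: -310.976° + 360° = 49.024°.
Positive ⇒ the second point lies to the east; separation 49.024°.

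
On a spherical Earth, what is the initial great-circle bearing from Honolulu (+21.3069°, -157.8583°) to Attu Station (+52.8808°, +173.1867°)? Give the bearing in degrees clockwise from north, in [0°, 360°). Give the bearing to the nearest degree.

332°

Δλ = 173.1867 − -157.8583 = 331.0450°; wrapped into (−180°, 180°]: -28.9550°.
θ = atan2( sin Δλ · cos φ₂ , cos φ₁ · sin φ₂ − sin φ₁ · cos φ₂ · cos Δλ )
  = atan2(-0.29216, 0.55101) = -27.933° → normalised to [0°, 360°): 332.067°.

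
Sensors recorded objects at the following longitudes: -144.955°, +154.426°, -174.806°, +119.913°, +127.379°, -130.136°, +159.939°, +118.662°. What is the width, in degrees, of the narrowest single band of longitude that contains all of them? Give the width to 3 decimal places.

Sort the longitudes: -174.806°, -144.955°, -130.136°, +118.662°, +119.913°, +127.379°, +154.426°, +159.939°.
Eastward gaps between consecutive values (wrapping around): 29.851°, 14.819°, 248.798°, 1.251°, 7.466°, 27.047°, 5.513°, 25.255°.
Largest gap = 248.798° ⇒ minimal covering band is its complement: 360° − 248.798° = 111.202°.
Band runs from +118.662° eastward to -130.136°, crossing the antimeridian.

111.202°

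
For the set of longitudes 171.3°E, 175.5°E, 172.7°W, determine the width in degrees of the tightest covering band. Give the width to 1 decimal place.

16.0°

Sort the longitudes: -172.7°, +171.3°, +175.5°.
Eastward gaps between consecutive values (wrapping around): 344.0°, 4.2°, 11.8°.
Largest gap = 344.0° ⇒ minimal covering band is its complement: 360° − 344.0° = 16.0°.
Band runs from +171.3° eastward to -172.7°, crossing the antimeridian.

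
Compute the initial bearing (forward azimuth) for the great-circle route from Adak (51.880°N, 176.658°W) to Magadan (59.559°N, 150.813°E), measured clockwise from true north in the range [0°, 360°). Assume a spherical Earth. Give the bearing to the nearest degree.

Δλ = 150.813 − -176.658 = 327.471°; wrapped into (−180°, 180°]: -32.529°.
θ = atan2( sin Δλ · cos φ₂ , cos φ₁ · sin φ₂ − sin φ₁ · cos φ₂ · cos Δλ )
  = atan2(-0.27244, 0.19615) = -54.246° → normalised to [0°, 360°): 305.754°.

306°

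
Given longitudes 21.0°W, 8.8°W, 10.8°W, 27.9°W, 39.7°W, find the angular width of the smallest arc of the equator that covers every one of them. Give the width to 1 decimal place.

Sort the longitudes: -39.7°, -27.9°, -21.0°, -10.8°, -8.8°.
Eastward gaps between consecutive values (wrapping around): 11.8°, 6.9°, 10.2°, 2.0°, 329.1°.
Largest gap = 329.1° ⇒ minimal covering band is its complement: 360° − 329.1° = 30.9°.
Band runs from -39.7° eastward to -8.8°.

30.9°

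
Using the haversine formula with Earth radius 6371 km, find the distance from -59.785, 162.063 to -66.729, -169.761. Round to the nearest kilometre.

1588 km

Δλ = -169.761 − 162.063 = -331.824°; wrapped into (−180°, 180°]: 28.176°.
Δφ = -66.729 − -59.785 = -6.944°.
a = sin²(Δφ/2) + cos φ₁ · cos φ₂ · sin²(Δλ/2) = 0.015448.
c = 2·atan2(√a, √(1−a)) = 0.24922 rad → d = 6371·c ≈ 1587.79 km.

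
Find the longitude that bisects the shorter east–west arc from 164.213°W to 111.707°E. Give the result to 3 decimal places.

153.747°E

Signed shortest Δλ from -164.213° to +111.707° is -84.080°.
Midpoint longitude = -164.213° + (-84.080°)/2 = -164.213° − 42.040° = -206.253°.
Normalise into (−180°, 180°]: +153.747°.
(The naïve average (-164.213 + +111.707)/2 = -26.253° is on the wrong side of the globe.)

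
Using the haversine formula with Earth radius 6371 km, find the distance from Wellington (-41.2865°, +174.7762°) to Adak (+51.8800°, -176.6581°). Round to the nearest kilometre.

10393 km

Δλ = -176.6581 − 174.7762 = -351.4343°; wrapped into (−180°, 180°]: 8.5657°.
Δφ = 51.8800 − -41.2865 = 93.1665°.
a = sin²(Δφ/2) + cos φ₁ · cos φ₂ · sin²(Δλ/2) = 0.530206.
c = 2·atan2(√a, √(1−a)) = 1.63124 rad → d = 6371·c ≈ 10392.66 km.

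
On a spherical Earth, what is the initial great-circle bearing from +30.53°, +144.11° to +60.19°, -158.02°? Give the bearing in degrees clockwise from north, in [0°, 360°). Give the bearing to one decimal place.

34.5°

Δλ = -158.02 − 144.11 = -302.13°; wrapped into (−180°, 180°]: 57.87°.
θ = atan2( sin Δλ · cos φ₂ , cos φ₁ · sin φ₂ − sin φ₁ · cos φ₂ · cos Δλ )
  = atan2(0.42099, 0.61308) = 34.477° → normalised to [0°, 360°): 34.477°.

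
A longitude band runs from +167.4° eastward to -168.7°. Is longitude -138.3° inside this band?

No

Band width going east from +167.4° to -168.7°: ((-168.7 − 167.4) mod 360) = 23.9°.
Offset of -138.3° east of the west edge: ((-138.3 − 167.4) mod 360) = 54.3°.
54.3° > 23.9° ⇒ outside.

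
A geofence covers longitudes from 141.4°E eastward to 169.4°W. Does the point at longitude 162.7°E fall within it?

Yes

Band width going east from +141.4° to -169.4°: ((-169.4 − 141.4) mod 360) = 49.2°.
Offset of +162.7° east of the west edge: ((162.7 − 141.4) mod 360) = 21.3°.
21.3° ≤ 49.2° ⇒ inside.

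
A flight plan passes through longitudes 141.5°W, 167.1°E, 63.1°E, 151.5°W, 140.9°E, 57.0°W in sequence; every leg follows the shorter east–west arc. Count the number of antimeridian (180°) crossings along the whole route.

Leg 1: -141.5° → +167.1°, shortest Δλ = -51.4° (west) — crosses 180°.
Leg 2: +167.1° → +63.1°, shortest Δλ = -104.0° (west) — does not cross 180°.
Leg 3: +63.1° → -151.5°, shortest Δλ = 145.4° (east) — crosses 180°.
Leg 4: -151.5° → +140.9°, shortest Δλ = -67.6° (west) — crosses 180°.
Leg 5: +140.9° → -57.0°, shortest Δλ = 162.1° (east) — crosses 180°.
Total crossings: 4.

4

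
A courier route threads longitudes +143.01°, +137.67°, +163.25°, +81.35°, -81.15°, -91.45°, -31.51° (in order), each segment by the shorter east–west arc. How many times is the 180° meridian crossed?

Leg 1: +143.01° → +137.67°, shortest Δλ = -5.34° (west) — does not cross 180°.
Leg 2: +137.67° → +163.25°, shortest Δλ = 25.58° (east) — does not cross 180°.
Leg 3: +163.25° → +81.35°, shortest Δλ = -81.9° (west) — does not cross 180°.
Leg 4: +81.35° → -81.15°, shortest Δλ = -162.5° (west) — does not cross 180°.
Leg 5: -81.15° → -91.45°, shortest Δλ = -10.3° (west) — does not cross 180°.
Leg 6: -91.45° → -31.51°, shortest Δλ = 59.94° (east) — does not cross 180°.
Total crossings: 0.

0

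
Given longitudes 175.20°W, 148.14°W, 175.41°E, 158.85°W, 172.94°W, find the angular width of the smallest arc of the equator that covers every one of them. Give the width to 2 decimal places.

Sort the longitudes: -175.20°, -172.94°, -158.85°, -148.14°, +175.41°.
Eastward gaps between consecutive values (wrapping around): 2.26°, 14.09°, 10.71°, 323.55°, 9.39°.
Largest gap = 323.55° ⇒ minimal covering band is its complement: 360° − 323.55° = 36.45°.
Band runs from +175.41° eastward to -148.14°, crossing the antimeridian.

36.45°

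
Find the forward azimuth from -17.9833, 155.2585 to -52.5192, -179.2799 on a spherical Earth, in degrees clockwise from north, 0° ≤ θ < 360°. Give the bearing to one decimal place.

Δλ = -179.2799 − 155.2585 = -334.5384°; wrapped into (−180°, 180°]: 25.4616°.
θ = atan2( sin Δλ · cos φ₂ , cos φ₁ · sin φ₂ − sin φ₁ · cos φ₂ · cos Δλ )
  = atan2(0.26160, -0.58517) = 155.913° → normalised to [0°, 360°): 155.913°.

155.9°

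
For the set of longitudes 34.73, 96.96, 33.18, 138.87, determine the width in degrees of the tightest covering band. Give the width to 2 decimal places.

105.69°

Sort the longitudes: +33.18°, +34.73°, +96.96°, +138.87°.
Eastward gaps between consecutive values (wrapping around): 1.55°, 62.23°, 41.91°, 254.31°.
Largest gap = 254.31° ⇒ minimal covering band is its complement: 360° − 254.31° = 105.69°.
Band runs from +33.18° eastward to +138.87°.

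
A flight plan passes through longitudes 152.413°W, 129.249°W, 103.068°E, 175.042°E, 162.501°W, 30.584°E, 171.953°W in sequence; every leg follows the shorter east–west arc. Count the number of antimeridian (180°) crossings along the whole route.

Leg 1: -152.413° → -129.249°, shortest Δλ = 23.164° (east) — does not cross 180°.
Leg 2: -129.249° → +103.068°, shortest Δλ = -127.683° (west) — crosses 180°.
Leg 3: +103.068° → +175.042°, shortest Δλ = 71.974° (east) — does not cross 180°.
Leg 4: +175.042° → -162.501°, shortest Δλ = 22.457° (east) — crosses 180°.
Leg 5: -162.501° → +30.584°, shortest Δλ = -166.915° (west) — crosses 180°.
Leg 6: +30.584° → -171.953°, shortest Δλ = 157.463° (east) — crosses 180°.
Total crossings: 4.

4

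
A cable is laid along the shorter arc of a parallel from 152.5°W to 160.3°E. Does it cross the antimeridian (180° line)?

Naïve |160.3 − -152.5| = 312.8° > 180°, so the shorter arc goes the other way round — across 180°.
Signed shortest Δλ = ((160.3 − -152.5 + 180) mod 360) − 180 = -47.2°.
Going west by 47.2° from -152.5° passes through 180° before reaching +160.3°.

Yes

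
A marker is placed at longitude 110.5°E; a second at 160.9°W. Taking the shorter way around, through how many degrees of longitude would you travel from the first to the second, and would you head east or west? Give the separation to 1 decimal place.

Raw difference: -160.9 − 110.5 = -271.4°.
Normalise into (−180°, 180°]: -271.4° + 360° = 88.6°.
Positive ⇒ the second point lies to the east; separation 88.6°.

88.6° east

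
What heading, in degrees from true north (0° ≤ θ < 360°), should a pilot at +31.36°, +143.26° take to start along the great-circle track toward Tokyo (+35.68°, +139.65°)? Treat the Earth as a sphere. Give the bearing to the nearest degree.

Δλ = 139.65 − 143.26 = -3.61°.
θ = atan2( sin Δλ · cos φ₂ , cos φ₁ · sin φ₂ − sin φ₁ · cos φ₂ · cos Δλ )
  = atan2(-0.05115, 0.07617) = -33.881° → normalised to [0°, 360°): 326.119°.

326°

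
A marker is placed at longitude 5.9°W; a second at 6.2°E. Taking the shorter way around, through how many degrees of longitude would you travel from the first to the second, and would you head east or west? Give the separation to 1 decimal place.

12.1° east

Raw difference: 6.2 − -5.9 = 12.1°.
Normalise into (−180°, 180°]: 12.1° stays 12.1°.
Positive ⇒ the second point lies to the east; separation 12.1°.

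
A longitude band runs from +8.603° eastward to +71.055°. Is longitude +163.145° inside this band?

Band width going east from +8.603° to +71.055°: ((71.055 − 8.603) mod 360) = 62.452°.
Offset of +163.145° east of the west edge: ((163.145 − 8.603) mod 360) = 154.542°.
154.542° > 62.452° ⇒ outside.

No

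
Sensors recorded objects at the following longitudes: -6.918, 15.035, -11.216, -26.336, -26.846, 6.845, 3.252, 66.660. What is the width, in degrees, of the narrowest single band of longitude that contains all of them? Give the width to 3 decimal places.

Sort the longitudes: -26.846°, -26.336°, -11.216°, -6.918°, +3.252°, +6.845°, +15.035°, +66.660°.
Eastward gaps between consecutive values (wrapping around): 0.510°, 15.120°, 4.298°, 10.170°, 3.593°, 8.190°, 51.625°, 266.494°.
Largest gap = 266.494° ⇒ minimal covering band is its complement: 360° − 266.494° = 93.506°.
Band runs from -26.846° eastward to +66.660°.

93.506°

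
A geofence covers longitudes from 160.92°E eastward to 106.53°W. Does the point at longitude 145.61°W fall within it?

Yes

Band width going east from +160.92° to -106.53°: ((-106.53 − 160.92) mod 360) = 92.55°.
Offset of -145.61° east of the west edge: ((-145.61 − 160.92) mod 360) = 53.47°.
53.47° ≤ 92.55° ⇒ inside.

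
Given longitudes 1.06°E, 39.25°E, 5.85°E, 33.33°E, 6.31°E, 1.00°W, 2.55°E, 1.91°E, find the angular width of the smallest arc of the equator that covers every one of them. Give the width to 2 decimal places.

40.25°

Sort the longitudes: -1.00°, +1.06°, +1.91°, +2.55°, +5.85°, +6.31°, +33.33°, +39.25°.
Eastward gaps between consecutive values (wrapping around): 2.06°, 0.85°, 0.64°, 3.30°, 0.46°, 27.02°, 5.92°, 319.75°.
Largest gap = 319.75° ⇒ minimal covering band is its complement: 360° − 319.75° = 40.25°.
Band runs from -1.00° eastward to +39.25°.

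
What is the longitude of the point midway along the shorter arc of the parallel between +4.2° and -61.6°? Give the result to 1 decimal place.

-28.7°

Signed shortest Δλ from +4.2° to -61.6° is -65.8°.
Midpoint longitude = +4.2° + (-65.8°)/2 = +4.2° − 32.9° = -28.7°.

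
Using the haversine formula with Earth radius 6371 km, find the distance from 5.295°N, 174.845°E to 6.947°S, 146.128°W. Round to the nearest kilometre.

4540 km

Δλ = -146.128 − 174.845 = -320.973°; wrapped into (−180°, 180°]: 39.027°.
Δφ = -6.947 − 5.295 = -12.242°.
a = sin²(Δφ/2) + cos φ₁ · cos φ₂ · sin²(Δλ/2) = 0.121653.
c = 2·atan2(√a, √(1−a)) = 0.71256 rad → d = 6371·c ≈ 4539.69 km.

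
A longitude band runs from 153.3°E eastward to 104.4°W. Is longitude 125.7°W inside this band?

Band width going east from +153.3° to -104.4°: ((-104.4 − 153.3) mod 360) = 102.3°.
Offset of -125.7° east of the west edge: ((-125.7 − 153.3) mod 360) = 81.0°.
81.0° ≤ 102.3° ⇒ inside.

Yes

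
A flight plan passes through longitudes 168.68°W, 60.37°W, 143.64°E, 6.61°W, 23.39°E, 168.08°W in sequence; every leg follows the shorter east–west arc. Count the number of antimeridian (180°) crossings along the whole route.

Leg 1: -168.68° → -60.37°, shortest Δλ = 108.31° (east) — does not cross 180°.
Leg 2: -60.37° → +143.64°, shortest Δλ = -155.99° (west) — crosses 180°.
Leg 3: +143.64° → -6.61°, shortest Δλ = -150.25° (west) — does not cross 180°.
Leg 4: -6.61° → +23.39°, shortest Δλ = 30.0° (east) — does not cross 180°.
Leg 5: +23.39° → -168.08°, shortest Δλ = 168.53° (east) — crosses 180°.
Total crossings: 2.

2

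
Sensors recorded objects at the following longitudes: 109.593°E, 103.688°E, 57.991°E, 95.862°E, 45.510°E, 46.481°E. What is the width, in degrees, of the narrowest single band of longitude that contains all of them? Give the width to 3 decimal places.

64.083°

Sort the longitudes: +45.510°, +46.481°, +57.991°, +95.862°, +103.688°, +109.593°.
Eastward gaps between consecutive values (wrapping around): 0.971°, 11.510°, 37.871°, 7.826°, 5.905°, 295.917°.
Largest gap = 295.917° ⇒ minimal covering band is its complement: 360° − 295.917° = 64.083°.
Band runs from +45.510° eastward to +109.593°.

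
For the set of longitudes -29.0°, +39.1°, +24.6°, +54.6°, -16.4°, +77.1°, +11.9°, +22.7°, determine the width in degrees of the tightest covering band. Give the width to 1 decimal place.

Sort the longitudes: -29.0°, -16.4°, +11.9°, +22.7°, +24.6°, +39.1°, +54.6°, +77.1°.
Eastward gaps between consecutive values (wrapping around): 12.6°, 28.3°, 10.8°, 1.9°, 14.5°, 15.5°, 22.5°, 253.9°.
Largest gap = 253.9° ⇒ minimal covering band is its complement: 360° − 253.9° = 106.1°.
Band runs from -29.0° eastward to +77.1°.

106.1°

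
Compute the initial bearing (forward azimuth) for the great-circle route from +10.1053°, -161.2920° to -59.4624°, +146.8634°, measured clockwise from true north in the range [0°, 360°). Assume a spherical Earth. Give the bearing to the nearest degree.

204°

Δλ = 146.8634 − -161.2920 = 308.1554°; wrapped into (−180°, 180°]: -51.8446°.
θ = atan2( sin Δλ · cos φ₂ , cos φ₁ · sin φ₂ − sin φ₁ · cos φ₂ · cos Δλ )
  = atan2(-0.39954, -0.90301) = -156.133° → normalised to [0°, 360°): 203.867°.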